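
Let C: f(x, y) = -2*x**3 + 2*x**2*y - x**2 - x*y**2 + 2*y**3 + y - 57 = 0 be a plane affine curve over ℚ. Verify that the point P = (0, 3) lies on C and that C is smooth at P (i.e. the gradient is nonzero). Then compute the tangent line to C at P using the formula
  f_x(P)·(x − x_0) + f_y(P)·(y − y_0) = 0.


Tangent line at P: -9*x + 55*y - 165 = 0.

Step 1: f(0, 3) = 0, so P lies on C.
Step 2: partial derivatives
  f_x(x, y) = -6*x**2 + 4*x*y - 2*x - y**2, f_y(x, y) = 2*x**2 - 2*x*y + 6*y**2 + 1.
  f_x(P) = -9, f_y(P) = 55 (gradient nonzero, so P is smooth).
Step 3: tangent line at P: -9·(x − 0) + 55·(y − 3) = 0.
Expanding: -9*x + 55*y - 165 = 0.


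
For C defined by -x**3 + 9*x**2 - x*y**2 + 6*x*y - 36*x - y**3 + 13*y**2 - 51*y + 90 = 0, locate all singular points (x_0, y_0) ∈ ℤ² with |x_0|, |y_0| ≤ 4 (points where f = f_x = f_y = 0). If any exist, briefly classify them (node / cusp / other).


Singular points: {(3, 3)}; classification: cusp.

Compute partial derivatives:
  f_x = -3*x**2 + 18*x - y**2 + 6*y - 36.
  f_y = -2*x*y + 6*x - 3*y**2 + 26*y - 51.
Scan x_0 ∈ {−4, ..., 4}. For each x_0, f_y(x_0, y) is a polynomial in y; find its integer roots y ∈ {−4, ..., 4}, then test f_x and f at those candidates.
  x = -4: f_y(-4, y) = -3*y**2 + 34*y - 75; vanishes at y ∈ {3}. (-4, 3): f_x = -147 ≠ 0.
  x = -3: f_y(-3, y) = -3*y**2 + 32*y - 69; vanishes at y ∈ {3}. (-3, 3): f_x = -108 ≠ 0.
  x = -2: f_y(-2, y) = -3*y**2 + 30*y - 63; vanishes at y ∈ {3}. (-2, 3): f_x = -75 ≠ 0.
  x = -1: f_y(-1, y) = -3*y**2 + 28*y - 57; vanishes at y ∈ {3}. (-1, 3): f_x = -48 ≠ 0.
  x = 0: f_y(0, y) = -3*y**2 + 26*y - 51; vanishes at y ∈ {3}. (0, 3): f_x = -27 ≠ 0.
  x = 1: f_y(1, y) = -3*y**2 + 24*y - 45; vanishes at y ∈ {3}. (1, 3): f_x = -12 ≠ 0.
  x = 2: f_y(2, y) = -3*y**2 + 22*y - 39; vanishes at y ∈ {3}. (2, 3): f_x = -3 ≠ 0.
  x = 3: f_y(3, y) = -3*y**2 + 20*y - 33; vanishes at y ∈ {3}. (3, 3): f_x = 0, f = 0 — SINGULAR.
  x = 4: f_y(4, y) = -3*y**2 + 18*y - 27; vanishes at y ∈ {3}. (4, 3): f_x = -3 ≠ 0.
Only singular point on the grid: (3, 3).
Classify: substitute x = 3 + u, y = 3 + v and expand: f = -u**3 - u*v**2 - v**3 + v**2.
No constant or linear terms (consistent with a singular point). Quadratic part: v**2. Cubic part: -u**3 - u*v**2 - v**3.
The quadratic part v**2 is a perfect square, so there is a single (double) tangent line v = 0, i.e. y = 3. Restricting the cubic part to that line (v = 0) leaves -u**3 ≠ 0, so f is not divisible by v and the branch is v² ≈ u**3 to lowest order — this is a cusp.
Classification: cusp.


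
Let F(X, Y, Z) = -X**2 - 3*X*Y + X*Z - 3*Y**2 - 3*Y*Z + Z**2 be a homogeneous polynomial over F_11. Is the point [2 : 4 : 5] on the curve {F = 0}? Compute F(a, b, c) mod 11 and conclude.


F(2,4,5) ≡ 9 (mod 11); P is NOT on the curve.

Evaluate F(2, 4, 5) term-by-term (mod 11).
  -X**2 ↦ -1·4·1·1 = -4
  -3*X*Y ↦ -3·2·4·1 = -24
  X*Z ↦ 1·2·1·5 = 10
  -3*Y**2 ↦ -3·1·16·1 = -48
  -3*Y*Z ↦ -3·1·4·5 = -60
  Z**2 ↦ 1·1·1·25 = 25
Sum: F(2, 4, 5) = (-4) + (-24) + (10) + (-48) + (-60) + (25) = -101.
Reducing mod 11: -101 ≡ 9 (mod 11).
Since F(a, b, c) ≡ 9 ≠ 0 (mod 11), P does NOT lie on the curve.


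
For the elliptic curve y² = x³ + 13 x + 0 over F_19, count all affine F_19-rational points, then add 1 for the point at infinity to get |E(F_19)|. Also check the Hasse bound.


Affine points = {(0, 0), (3, 3), (3, 16), (5, 0), (6, 3), (6, 16), (7, 4), (7, 15), (10, 3), (10, 16), (11, 7), (11, 12), (14, 0), (15, 6), (15, 13), (17, 2), (17, 17), (18, 9), (18, 10)}; affine count = 19; |E(F_19)| = 20.

Discriminant check: Δ ∝ 4a³ + 27b² = 4·13³ + 27·0² = 4·2197 + 27·0 ≡ 10 (mod 19). Nonzero ⇒ E is nonsingular.
For each x ∈ F_19, compute rhs = x³ + 13·x + 0 mod 19, then count y ∈ F_19 with y² ≡ rhs.
  x = 0: rhs = 0, matching y values: 0 (1 points).
  x = 1: rhs = 14, matching y values: none (0 points).
  x = 2: rhs = 15, matching y values: none (0 points).
  x = 3: rhs = 9, matching y values: 3, 16 (2 points).
  x = 4: rhs = 2, matching y values: none (0 points).
  x = 5: rhs = 0, matching y values: 0 (1 points).
  x = 6: rhs = 9, matching y values: 3, 16 (2 points).
  x = 7: rhs = 16, matching y values: 4, 15 (2 points).
  x = 8: rhs = 8, matching y values: none (0 points).
  x = 9: rhs = 10, matching y values: none (0 points).
  x = 10: rhs = 9, matching y values: 3, 16 (2 points).
  x = 11: rhs = 11, matching y values: 7, 12 (2 points).
  x = 12: rhs = 3, matching y values: none (0 points).
  x = 13: rhs = 10, matching y values: none (0 points).
  x = 14: rhs = 0, matching y values: 0 (1 points).
  x = 15: rhs = 17, matching y values: 6, 13 (2 points).
  x = 16: rhs = 10, matching y values: none (0 points).
  x = 17: rhs = 4, matching y values: 2, 17 (2 points).
  x = 18: rhs = 5, matching y values: 9, 10 (2 points).
Total affine count: 19.
Full point count |E(F_19)| = 19 + 1 = 20.
Hasse bound: |20 − (19+1)| = |0| = 0 ≤ 2√19 ≈ 8.7178 ✓.


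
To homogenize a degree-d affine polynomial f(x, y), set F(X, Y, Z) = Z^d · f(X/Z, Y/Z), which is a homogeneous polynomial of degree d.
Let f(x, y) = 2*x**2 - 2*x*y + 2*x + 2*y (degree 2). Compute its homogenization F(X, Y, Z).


F(X, Y, Z) = 2*X**2 - 2*X*Y + 2*X*Z + 2*Y*Z

deg(f) = 2.
Substitute x = X/Z, y = Y/Z into f, then multiply by Z^2.
  monomial 2·x^2·y^0 ↦ 2·X^2·Y^0·Z^0.
  monomial -2·x^1·y^1 ↦ -2·X^1·Y^1·Z^0.
  monomial 2·x^1·y^0 ↦ 2·X^1·Y^0·Z^1.
  monomial 2·x^0·y^1 ↦ 2·X^0·Y^1·Z^1.
Collecting: F(X, Y, Z) = 2*X**2 - 2*X*Y + 2*X*Z + 2*Y*Z.


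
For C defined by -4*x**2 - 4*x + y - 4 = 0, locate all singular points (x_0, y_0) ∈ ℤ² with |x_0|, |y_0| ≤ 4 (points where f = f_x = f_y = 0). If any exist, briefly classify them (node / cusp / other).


No singular points in the scanned grid; C is smooth there.

Compute partial derivatives:
  f_x = -8*x - 4.
  f_y = 1.
f_y = 1 is a nonzero constant, so f_y never vanishes: no point (x, y) can satisfy f = f_x = f_y = 0. In particular no (x, y) ∈ {−4, ..., 4}² is singular; the curve is smooth.


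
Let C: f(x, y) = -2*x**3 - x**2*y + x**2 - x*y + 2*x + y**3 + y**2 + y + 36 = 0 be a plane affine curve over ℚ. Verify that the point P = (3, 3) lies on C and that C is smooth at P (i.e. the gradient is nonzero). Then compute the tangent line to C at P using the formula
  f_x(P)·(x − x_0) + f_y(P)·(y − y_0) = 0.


Tangent line at P: -67*x + 22*y + 135 = 0.

Step 1: f(3, 3) = 0, so P lies on C.
Step 2: partial derivatives
  f_x(x, y) = -6*x**2 - 2*x*y + 2*x - y + 2, f_y(x, y) = -x**2 - x + 3*y**2 + 2*y + 1.
  f_x(P) = -67, f_y(P) = 22 (gradient nonzero, so P is smooth).
Step 3: tangent line at P: -67·(x − 3) + 22·(y − 3) = 0.
Expanding: -67*x + 22*y + 135 = 0.


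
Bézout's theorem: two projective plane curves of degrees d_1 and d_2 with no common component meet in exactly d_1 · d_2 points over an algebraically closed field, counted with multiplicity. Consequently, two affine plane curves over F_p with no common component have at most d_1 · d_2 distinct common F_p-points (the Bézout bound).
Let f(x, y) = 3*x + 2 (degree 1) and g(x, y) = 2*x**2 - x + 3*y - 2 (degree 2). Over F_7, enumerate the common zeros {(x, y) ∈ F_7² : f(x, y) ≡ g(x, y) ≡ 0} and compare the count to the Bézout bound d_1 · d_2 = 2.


Common zeros: {(4, 3)}; count = 1; Bézout bound = 2.

deg(f) = 1, deg(g) = 2, so Bézout bound = 2.
Scan x ∈ F_7. For each x, list the y ∈ F_7 with f(x, y) ≡ 0 and those with g(x, y) ≡ 0 (mod 7); the common zeros in that column are the intersection.
  x = 0: f ≡ 0 at y ∈ ∅; g ≡ 0 at y ∈ {3}; common: ∅.
  x = 1: f ≡ 0 at y ∈ ∅; g ≡ 0 at y ∈ {5}; common: ∅.
  x = 2: f ≡ 0 at y ∈ ∅; g ≡ 0 at y ∈ {1}; common: ∅.
  x = 3: f ≡ 0 at y ∈ ∅; g ≡ 0 at y ∈ {5}; common: ∅.
  x = 4: f ≡ 0 at y ∈ {0, 1, 2, 3, 4, 5, 6}; g ≡ 0 at y ∈ {3}; common: {3}.
  x = 5: f ≡ 0 at y ∈ ∅; g ≡ 0 at y ∈ {2}; common: ∅.
  x = 6: f ≡ 0 at y ∈ ∅; g ≡ 0 at y ∈ {2}; common: ∅.
Collecting: common zeros = {(4, 3)}, so the count is 1.
Comparison with the Bézout bound: 1 ≤ 2 = deg(f)·deg(g), as expected for curves with no common component (the affine F_7-count falls short of the bound because intersections may lie at infinity, over extension fields, or carry multiplicity).


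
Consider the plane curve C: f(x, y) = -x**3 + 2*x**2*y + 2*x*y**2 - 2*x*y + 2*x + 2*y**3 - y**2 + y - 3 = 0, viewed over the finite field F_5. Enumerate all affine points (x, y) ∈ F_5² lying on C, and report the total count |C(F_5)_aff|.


Affine F_5-points: {(0, 3), (1, 2), (4, 1), (4, 2)}; count = 4.

For each of the 25 pairs (x, y) ∈ F_5², evaluate f(x, y) mod 5. Record the zeros.
  x = 0: [0↦2, 1↦4, 2↦1, 3↦0, 4↦3]  zeros at y ∈ {3}
  x = 1: [0↦3, 1↦2, 2↦0, 3↦4, 4↦1]  zeros at y ∈ {2}
  x = 2: [0↦3, 1↦3, 2↦1, 3↦4, 4↦4]  zeros at y ∈ ∅
  x = 3: [0↦1, 1↦1, 2↦3, 3↦4, 4↦1]  zeros at y ∈ ∅
  x = 4: [0↦1, 1↦0, 2↦0, 3↦3, 4↦1]  zeros at y ∈ {1, 2}
Collecting zeros: affine points = {(0, 3), (1, 2), (4, 1), (4, 2)}.
Total count |C(F_5)_aff| = 4.


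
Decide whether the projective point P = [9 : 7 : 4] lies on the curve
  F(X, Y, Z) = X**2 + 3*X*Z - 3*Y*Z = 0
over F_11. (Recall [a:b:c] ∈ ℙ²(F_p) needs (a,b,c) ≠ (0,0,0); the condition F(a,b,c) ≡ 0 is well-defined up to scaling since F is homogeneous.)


F(9,7,4) ≡ 6 (mod 11); P is NOT on the curve.

Evaluate F(9, 7, 4) term-by-term (mod 11).
  X**2 ↦ 1·81·1·1 = 81
  3*X*Z ↦ 3·9·1·4 = 108
  -3*Y*Z ↦ -3·1·7·4 = -84
Sum: F(9, 7, 4) = (81) + (108) + (-84) = 105.
Reducing mod 11: 105 ≡ 6 (mod 11).
Since F(a, b, c) ≡ 6 ≠ 0 (mod 11), P does NOT lie on the curve.


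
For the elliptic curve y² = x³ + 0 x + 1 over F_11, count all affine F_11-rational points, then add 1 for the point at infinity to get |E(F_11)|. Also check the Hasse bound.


Affine points = {(0, 1), (0, 10), (2, 3), (2, 8), (5, 4), (5, 7), (7, 5), (7, 6), (9, 2), (9, 9), (10, 0)}; affine count = 11; |E(F_11)| = 12.

Discriminant check: Δ ∝ 4a³ + 27b² = 4·0³ + 27·1² = 4·0 + 27·1 ≡ 5 (mod 11). Nonzero ⇒ E is nonsingular.
For each x ∈ F_11, compute rhs = x³ + 0·x + 1 mod 11, then count y ∈ F_11 with y² ≡ rhs.
  x = 0: rhs = 1, matching y values: 1, 10 (2 points).
  x = 1: rhs = 2, matching y values: none (0 points).
  x = 2: rhs = 9, matching y values: 3, 8 (2 points).
  x = 3: rhs = 6, matching y values: none (0 points).
  x = 4: rhs = 10, matching y values: none (0 points).
  x = 5: rhs = 5, matching y values: 4, 7 (2 points).
  x = 6: rhs = 8, matching y values: none (0 points).
  x = 7: rhs = 3, matching y values: 5, 6 (2 points).
  x = 8: rhs = 7, matching y values: none (0 points).
  x = 9: rhs = 4, matching y values: 2, 9 (2 points).
  x = 10: rhs = 0, matching y values: 0 (1 points).
Total affine count: 11.
Full point count |E(F_11)| = 11 + 1 = 12.
Hasse bound: |12 − (11+1)| = |0| = 0 ≤ 2√11 ≈ 6.6332 ✓.


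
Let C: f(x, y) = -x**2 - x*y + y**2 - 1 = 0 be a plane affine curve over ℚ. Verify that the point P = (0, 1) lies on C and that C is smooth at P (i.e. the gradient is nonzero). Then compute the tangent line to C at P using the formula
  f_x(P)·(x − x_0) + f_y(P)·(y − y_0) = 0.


Tangent line at P: -x + 2*y - 2 = 0.

Step 1: f(0, 1) = 0, so P lies on C.
Step 2: partial derivatives
  f_x(x, y) = -2*x - y, f_y(x, y) = -x + 2*y.
  f_x(P) = -1, f_y(P) = 2 (gradient nonzero, so P is smooth).
Step 3: tangent line at P: -1·(x − 0) + 2·(y − 1) = 0.
Expanding: -x + 2*y - 2 = 0.


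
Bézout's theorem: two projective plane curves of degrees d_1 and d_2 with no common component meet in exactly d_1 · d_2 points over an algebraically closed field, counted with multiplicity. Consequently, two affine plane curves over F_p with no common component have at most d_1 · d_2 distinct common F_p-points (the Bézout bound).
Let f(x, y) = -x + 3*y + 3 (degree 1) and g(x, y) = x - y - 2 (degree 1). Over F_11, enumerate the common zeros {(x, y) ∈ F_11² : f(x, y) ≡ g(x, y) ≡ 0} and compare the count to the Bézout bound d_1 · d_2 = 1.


Common zeros: {(7, 5)}; count = 1; Bézout bound = 1.

deg(f) = 1, deg(g) = 1, so Bézout bound = 1.
Scan x ∈ F_11. For each x, list the y ∈ F_11 with f(x, y) ≡ 0 and those with g(x, y) ≡ 0 (mod 11); the common zeros in that column are the intersection.
  x = 0: f ≡ 0 at y ∈ {10}; g ≡ 0 at y ∈ {9}; common: ∅.
  x = 1: f ≡ 0 at y ∈ {3}; g ≡ 0 at y ∈ {10}; common: ∅.
  x = 2: f ≡ 0 at y ∈ {7}; g ≡ 0 at y ∈ {0}; common: ∅.
  x = 3: f ≡ 0 at y ∈ {0}; g ≡ 0 at y ∈ {1}; common: ∅.
  x = 4: f ≡ 0 at y ∈ {4}; g ≡ 0 at y ∈ {2}; common: ∅.
  x = 5: f ≡ 0 at y ∈ {8}; g ≡ 0 at y ∈ {3}; common: ∅.
  x = 6: f ≡ 0 at y ∈ {1}; g ≡ 0 at y ∈ {4}; common: ∅.
  x = 7: f ≡ 0 at y ∈ {5}; g ≡ 0 at y ∈ {5}; common: {5}.
  x = 8: f ≡ 0 at y ∈ {9}; g ≡ 0 at y ∈ {6}; common: ∅.
  x = 9: f ≡ 0 at y ∈ {2}; g ≡ 0 at y ∈ {7}; common: ∅.
  x = 10: f ≡ 0 at y ∈ {6}; g ≡ 0 at y ∈ {8}; common: ∅.
Collecting: common zeros = {(7, 5)}, so the count is 1.
Comparison with the Bézout bound: 1 ≤ 1 = deg(f)·deg(g), as expected for curves with no common component (the bound is attained).


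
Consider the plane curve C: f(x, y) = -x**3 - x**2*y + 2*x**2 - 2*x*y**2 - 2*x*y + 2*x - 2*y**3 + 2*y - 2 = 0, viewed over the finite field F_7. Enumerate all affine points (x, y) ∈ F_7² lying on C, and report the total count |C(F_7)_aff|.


Affine F_7-points: {(0, 2), (2, 2), (2, 5), (5, 1), (5, 2), (5, 6), (6, 3), (6, 6)}; count = 8.

For each of the 49 pairs (x, y) ∈ F_7², evaluate f(x, y) mod 7. Record the zeros.
  x = 0: [0↦5, 1↦5, 2↦0, 3↦6, 4↦4, 5↦3, 6↦5]  zeros at y ∈ {2}
  x = 1: [0↦1, 1↦3, 2↦3, 3↦3, 4↦5, 5↦4, 6↦2]  zeros at y ∈ ∅
  x = 2: [0↦2, 1↦4, 2↦0, 3↦6, 4↦3, 5↦0, 6↦6]  zeros at y ∈ {2, 5}
  x = 3: [0↦2, 1↦2, 2↦6, 3↦2, 4↦6, 5↦6, 6↦4]  zeros at y ∈ ∅
  x = 4: [0↦2, 1↦5, 2↦1, 3↦6, 4↦1, 5↦2, 6↦4]  zeros at y ∈ ∅
  x = 5: [0↦3, 1↦0, 2↦0, 3↦5, 4↦3, 5↦3, 6↦0]  zeros at y ∈ {1, 2, 6}
  x = 6: [0↦6, 1↦2, 2↦4, 3↦0, 4↦6, 5↦3, 6↦0]  zeros at y ∈ {3, 6}
Collecting zeros: affine points = {(0, 2), (2, 2), (2, 5), (5, 1), (5, 2), (5, 6), (6, 3), (6, 6)}.
Total count |C(F_7)_aff| = 8.


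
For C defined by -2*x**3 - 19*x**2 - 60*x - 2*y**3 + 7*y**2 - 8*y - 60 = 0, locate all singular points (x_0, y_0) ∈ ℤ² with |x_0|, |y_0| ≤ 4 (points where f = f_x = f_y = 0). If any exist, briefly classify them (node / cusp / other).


Singular points: {(-3, 1)}; classification: node.

Compute partial derivatives:
  f_x = -6*x**2 - 38*x - 60.
  f_y = -6*y**2 + 14*y - 8.
Scan x_0 ∈ {−4, ..., 4}. For each x_0, f_y(x_0, y) is a polynomial in y; find its integer roots y ∈ {−4, ..., 4}, then test f_x and f at those candidates.
  x = -4: f_y(-4, y) = -6*y**2 + 14*y - 8; vanishes at y ∈ {1}. (-4, 1): f_x = -4 ≠ 0.
  x = -3: f_y(-3, y) = -6*y**2 + 14*y - 8; vanishes at y ∈ {1}. (-3, 1): f_x = 0, f = 0 — SINGULAR.
  x = -2: f_y(-2, y) = -6*y**2 + 14*y - 8; vanishes at y ∈ {1}. (-2, 1): f_x = -8 ≠ 0.
  x = -1: f_y(-1, y) = -6*y**2 + 14*y - 8; vanishes at y ∈ {1}. (-1, 1): f_x = -28 ≠ 0.
  x = 0: f_y(0, y) = -6*y**2 + 14*y - 8; vanishes at y ∈ {1}. (0, 1): f_x = -60 ≠ 0.
  x = 1: f_y(1, y) = -6*y**2 + 14*y - 8; vanishes at y ∈ {1}. (1, 1): f_x = -104 ≠ 0.
  x = 2: f_y(2, y) = -6*y**2 + 14*y - 8; vanishes at y ∈ {1}. (2, 1): f_x = -160 ≠ 0.
  x = 3: f_y(3, y) = -6*y**2 + 14*y - 8; vanishes at y ∈ {1}. (3, 1): f_x = -228 ≠ 0.
  x = 4: f_y(4, y) = -6*y**2 + 14*y - 8; vanishes at y ∈ {1}. (4, 1): f_x = -308 ≠ 0.
Only singular point on the grid: (-3, 1).
Classify: substitute x = -3 + u, y = 1 + v and expand: f = -2*u**3 - u**2 - 2*v**3 + v**2.
No constant or linear terms (consistent with a singular point). Quadratic part: -u**2 + v**2. Cubic part: -2*u**3 - 2*v**3.
The quadratic part v**2 - u**2 = (v − u)(v + u) splits into two distinct linear factors, so there are two distinct tangent lines y − 1 = ±(x − -3) — this is a node (ordinary double point).
Classification: node.


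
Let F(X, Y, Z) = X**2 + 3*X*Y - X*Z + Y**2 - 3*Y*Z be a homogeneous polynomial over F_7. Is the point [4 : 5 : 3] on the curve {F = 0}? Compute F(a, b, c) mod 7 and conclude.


F(4,5,3) ≡ 2 (mod 7); P is NOT on the curve.

Evaluate F(4, 5, 3) term-by-term (mod 7).
  X**2 ↦ 1·16·1·1 = 16
  3*X*Y ↦ 3·4·5·1 = 60
  -X*Z ↦ -1·4·1·3 = -12
  Y**2 ↦ 1·1·25·1 = 25
  -3*Y*Z ↦ -3·1·5·3 = -45
Sum: F(4, 5, 3) = (16) + (60) + (-12) + (25) + (-45) = 44.
Reducing mod 7: 44 ≡ 2 (mod 7).
Since F(a, b, c) ≡ 2 ≠ 0 (mod 7), P does NOT lie on the curve.


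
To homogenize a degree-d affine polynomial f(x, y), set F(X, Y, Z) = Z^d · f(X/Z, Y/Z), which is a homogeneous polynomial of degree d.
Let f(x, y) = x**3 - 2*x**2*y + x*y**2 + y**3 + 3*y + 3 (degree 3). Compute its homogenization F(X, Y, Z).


F(X, Y, Z) = X**3 - 2*X**2*Y + X*Y**2 + Y**3 + 3*Y*Z**2 + 3*Z**3

deg(f) = 3.
Substitute x = X/Z, y = Y/Z into f, then multiply by Z^3.
  monomial 1·x^3·y^0 ↦ 1·X^3·Y^0·Z^0.
  monomial -2·x^2·y^1 ↦ -2·X^2·Y^1·Z^0.
  monomial 1·x^1·y^2 ↦ 1·X^1·Y^2·Z^0.
  monomial 1·x^0·y^3 ↦ 1·X^0·Y^3·Z^0.
  monomial 3·x^0·y^1 ↦ 3·X^0·Y^1·Z^2.
  monomial 3·x^0·y^0 ↦ 3·X^0·Y^0·Z^3.
Collecting: F(X, Y, Z) = X**3 - 2*X**2*Y + X*Y**2 + Y**3 + 3*Y*Z**2 + 3*Z**3.


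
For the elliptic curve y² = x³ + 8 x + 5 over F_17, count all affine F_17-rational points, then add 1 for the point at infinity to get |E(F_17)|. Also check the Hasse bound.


Affine points = {(4, 4), (4, 13), (5, 0), (7, 8), (7, 9), (11, 8), (11, 9), (15, 7), (15, 10), (16, 8), (16, 9)}; affine count = 11; |E(F_17)| = 12.

Discriminant check: Δ ∝ 4a³ + 27b² = 4·8³ + 27·5² = 4·512 + 27·25 ≡ 3 (mod 17). Nonzero ⇒ E is nonsingular.
For each x ∈ F_17, compute rhs = x³ + 8·x + 5 mod 17, then count y ∈ F_17 with y² ≡ rhs.
  x = 0: rhs = 5, matching y values: none (0 points).
  x = 1: rhs = 14, matching y values: none (0 points).
  x = 2: rhs = 12, matching y values: none (0 points).
  x = 3: rhs = 5, matching y values: none (0 points).
  x = 4: rhs = 16, matching y values: 4, 13 (2 points).
  x = 5: rhs = 0, matching y values: 0 (1 points).
  x = 6: rhs = 14, matching y values: none (0 points).
  x = 7: rhs = 13, matching y values: 8, 9 (2 points).
  x = 8: rhs = 3, matching y values: none (0 points).
  x = 9: rhs = 7, matching y values: none (0 points).
  x = 10: rhs = 14, matching y values: none (0 points).
  x = 11: rhs = 13, matching y values: 8, 9 (2 points).
  x = 12: rhs = 10, matching y values: none (0 points).
  x = 13: rhs = 11, matching y values: none (0 points).
  x = 14: rhs = 5, matching y values: none (0 points).
  x = 15: rhs = 15, matching y values: 7, 10 (2 points).
  x = 16: rhs = 13, matching y values: 8, 9 (2 points).
Total affine count: 11.
Full point count |E(F_17)| = 11 + 1 = 12.
Hasse bound: |12 − (17+1)| = |-6| = 6 ≤ 2√17 ≈ 8.2462 ✓.


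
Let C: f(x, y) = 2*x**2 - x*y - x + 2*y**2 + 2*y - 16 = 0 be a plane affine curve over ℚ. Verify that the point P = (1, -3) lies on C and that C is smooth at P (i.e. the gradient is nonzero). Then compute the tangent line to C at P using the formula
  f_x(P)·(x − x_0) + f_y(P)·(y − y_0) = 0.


Tangent line at P: 6*x - 11*y - 39 = 0.

Step 1: f(1, -3) = 0, so P lies on C.
Step 2: partial derivatives
  f_x(x, y) = 4*x - y - 1, f_y(x, y) = -x + 4*y + 2.
  f_x(P) = 6, f_y(P) = -11 (gradient nonzero, so P is smooth).
Step 3: tangent line at P: 6·(x − 1) + -11·(y − -3) = 0.
Expanding: 6*x - 11*y - 39 = 0.


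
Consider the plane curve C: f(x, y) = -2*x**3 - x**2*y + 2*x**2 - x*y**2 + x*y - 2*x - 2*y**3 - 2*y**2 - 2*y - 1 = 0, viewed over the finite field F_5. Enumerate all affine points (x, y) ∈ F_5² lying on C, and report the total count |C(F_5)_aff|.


Affine F_5-points: {(1, 1), (1, 2), (1, 3), (2, 3), (3, 2), (4, 0), (4, 3), (4, 4)}; count = 8.

For each of the 25 pairs (x, y) ∈ F_5², evaluate f(x, y) mod 5. Record the zeros.
  x = 0: [0↦4, 1↦3, 2↦1, 3↦1, 4↦1]  zeros at y ∈ ∅
  x = 1: [0↦2, 1↦0, 2↦0, 3↦0, 4↦3]  zeros at y ∈ {1, 2, 3}
  x = 2: [0↦2, 1↦2, 2↦2, 3↦0, 4↦4]  zeros at y ∈ {3}
  x = 3: [0↦2, 1↦2, 2↦0, 3↦4, 4↦2]  zeros at y ∈ {2}
  x = 4: [0↦0, 1↦3, 2↦2, 3↦0, 4↦0]  zeros at y ∈ {0, 3, 4}
Collecting zeros: affine points = {(1, 1), (1, 2), (1, 3), (2, 3), (3, 2), (4, 0), (4, 3), (4, 4)}.
Total count |C(F_5)_aff| = 8.


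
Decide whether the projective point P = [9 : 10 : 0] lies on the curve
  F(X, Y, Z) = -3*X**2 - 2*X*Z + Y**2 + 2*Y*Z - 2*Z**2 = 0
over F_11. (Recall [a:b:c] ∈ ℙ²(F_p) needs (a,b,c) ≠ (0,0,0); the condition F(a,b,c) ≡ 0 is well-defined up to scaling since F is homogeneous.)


F(9,10,0) ≡ 0 (mod 11); P is on the curve.

Evaluate F(9, 10, 0) term-by-term (mod 11).
  -3*X**2 ↦ -3·81·1·1 = -243
  -2*X*Z ↦ -2·9·1·0 = 0
  Y**2 ↦ 1·1·100·1 = 100
  2*Y*Z ↦ 2·1·10·0 = 0
  -2*Z**2 ↦ -2·1·1·0 = 0
Sum: F(9, 10, 0) = (-243) + (0) + (100) + (0) + (0) = -143.
Reducing mod 11: -143 ≡ 0 (mod 11).
Since F(a, b, c) ≡ 0 (mod 11), P lies on the curve.


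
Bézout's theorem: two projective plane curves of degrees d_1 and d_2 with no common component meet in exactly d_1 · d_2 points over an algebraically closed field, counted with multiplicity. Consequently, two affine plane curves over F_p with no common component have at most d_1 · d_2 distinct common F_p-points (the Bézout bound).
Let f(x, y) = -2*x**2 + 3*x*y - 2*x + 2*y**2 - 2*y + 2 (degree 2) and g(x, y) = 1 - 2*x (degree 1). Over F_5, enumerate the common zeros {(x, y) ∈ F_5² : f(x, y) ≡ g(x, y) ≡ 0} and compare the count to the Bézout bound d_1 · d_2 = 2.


Common zeros: {(3, 2)}; count = 1; Bézout bound = 2.

deg(f) = 2, deg(g) = 1, so Bézout bound = 2.
Scan x ∈ F_5. For each x, list the y ∈ F_5 with f(x, y) ≡ 0 and those with g(x, y) ≡ 0 (mod 5); the common zeros in that column are the intersection.
  x = 0: f ≡ 0 at y ∈ ∅; g ≡ 0 at y ∈ ∅; common: ∅.
  x = 1: f ≡ 0 at y ∈ ∅; g ≡ 0 at y ∈ ∅; common: ∅.
  x = 2: f ≡ 0 at y ∈ {0, 3}; g ≡ 0 at y ∈ ∅; common: ∅.
  x = 3: f ≡ 0 at y ∈ {2}; g ≡ 0 at y ∈ {0, 1, 2, 3, 4}; common: {2}.
  x = 4: f ≡ 0 at y ∈ {2, 3}; g ≡ 0 at y ∈ ∅; common: ∅.
Collecting: common zeros = {(3, 2)}, so the count is 1.
Comparison with the Bézout bound: 1 ≤ 2 = deg(f)·deg(g), as expected for curves with no common component (the affine F_5-count falls short of the bound because intersections may lie at infinity, over extension fields, or carry multiplicity).


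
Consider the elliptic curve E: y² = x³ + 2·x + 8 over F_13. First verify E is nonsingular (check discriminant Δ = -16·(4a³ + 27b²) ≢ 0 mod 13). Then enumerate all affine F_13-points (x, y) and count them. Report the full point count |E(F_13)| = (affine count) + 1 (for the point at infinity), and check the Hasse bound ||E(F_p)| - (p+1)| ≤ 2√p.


Affine points = {(5, 0), (7, 1), (7, 12), (8, 4), (8, 9), (9, 1), (9, 12), (10, 1), (10, 12), (11, 3), (11, 10)}; affine count = 11; |E(F_13)| = 12.

Discriminant check: Δ ∝ 4a³ + 27b² = 4·2³ + 27·8² = 4·8 + 27·64 ≡ 5 (mod 13). Nonzero ⇒ E is nonsingular.
For each x ∈ F_13, compute rhs = x³ + 2·x + 8 mod 13, then count y ∈ F_13 with y² ≡ rhs.
  x = 0: rhs = 8, matching y values: none (0 points).
  x = 1: rhs = 11, matching y values: none (0 points).
  x = 2: rhs = 7, matching y values: none (0 points).
  x = 3: rhs = 2, matching y values: none (0 points).
  x = 4: rhs = 2, matching y values: none (0 points).
  x = 5: rhs = 0, matching y values: 0 (1 points).
  x = 6: rhs = 2, matching y values: none (0 points).
  x = 7: rhs = 1, matching y values: 1, 12 (2 points).
  x = 8: rhs = 3, matching y values: 4, 9 (2 points).
  x = 9: rhs = 1, matching y values: 1, 12 (2 points).
  x = 10: rhs = 1, matching y values: 1, 12 (2 points).
  x = 11: rhs = 9, matching y values: 3, 10 (2 points).
  x = 12: rhs = 5, matching y values: none (0 points).
Total affine count: 11.
Full point count |E(F_13)| = 11 + 1 = 12.
Hasse bound: |12 − (13+1)| = |-2| = 2 ≤ 2√13 ≈ 7.2111 ✓.


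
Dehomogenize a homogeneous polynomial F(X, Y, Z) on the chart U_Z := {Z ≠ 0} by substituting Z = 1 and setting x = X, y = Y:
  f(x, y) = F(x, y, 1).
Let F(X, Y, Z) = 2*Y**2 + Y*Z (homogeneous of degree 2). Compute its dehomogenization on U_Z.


f(x, y) = 2*y**2 + y

On U_Z we set Z = 1. Each monomial c·X^i·Y^j·Z^k in F becomes c·x^i·y^j·1^k = c·x^i·y^j.
Substituting Z = 1: F(X, Y, 1) = 2*y**2 + y.
Note: deg(f) ≤ deg(F) = 2; strict inequality happens when F is divisible by Z (lost terms).


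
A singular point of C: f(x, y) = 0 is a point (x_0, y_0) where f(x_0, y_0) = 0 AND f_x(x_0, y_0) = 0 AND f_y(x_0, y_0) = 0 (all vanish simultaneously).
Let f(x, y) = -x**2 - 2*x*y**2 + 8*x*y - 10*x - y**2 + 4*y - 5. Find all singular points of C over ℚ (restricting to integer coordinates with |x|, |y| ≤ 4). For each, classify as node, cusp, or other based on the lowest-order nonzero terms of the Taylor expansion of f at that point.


Singular points: {(-1, 2)}; classification: node.

Compute partial derivatives:
  f_x = -2*x - 2*y**2 + 8*y - 10.
  f_y = -4*x*y + 8*x - 2*y + 4.
Scan x_0 ∈ {−4, ..., 4}. For each x_0, f_y(x_0, y) is a polynomial in y; find its integer roots y ∈ {−4, ..., 4}, then test f_x and f at those candidates.
  x = -4: f_y(-4, y) = 14*y - 28; vanishes at y ∈ {2}. (-4, 2): f_x = 6 ≠ 0.
  x = -3: f_y(-3, y) = 10*y - 20; vanishes at y ∈ {2}. (-3, 2): f_x = 4 ≠ 0.
  x = -2: f_y(-2, y) = 6*y - 12; vanishes at y ∈ {2}. (-2, 2): f_x = 2 ≠ 0.
  x = -1: f_y(-1, y) = 2*y - 4; vanishes at y ∈ {2}. (-1, 2): f_x = 0, f = 0 — SINGULAR.
  x = 0: f_y(0, y) = 4 - 2*y; vanishes at y ∈ {2}. (0, 2): f_x = -2 ≠ 0.
  x = 1: f_y(1, y) = 12 - 6*y; vanishes at y ∈ {2}. (1, 2): f_x = -4 ≠ 0.
  x = 2: f_y(2, y) = 20 - 10*y; vanishes at y ∈ {2}. (2, 2): f_x = -6 ≠ 0.
  x = 3: f_y(3, y) = 28 - 14*y; vanishes at y ∈ {2}. (3, 2): f_x = -8 ≠ 0.
  x = 4: f_y(4, y) = 36 - 18*y; vanishes at y ∈ {2}. (4, 2): f_x = -10 ≠ 0.
Only singular point on the grid: (-1, 2).
Classify: substitute x = -1 + u, y = 2 + v and expand: f = -u**2 - 2*u*v**2 + v**2.
No constant or linear terms (consistent with a singular point). Quadratic part: -u**2 + v**2. Cubic part: -2*u*v**2.
The quadratic part v**2 - u**2 = (v − u)(v + u) splits into two distinct linear factors, so there are two distinct tangent lines y − 2 = ±(x − -1) — this is a node (ordinary double point).
Classification: node.


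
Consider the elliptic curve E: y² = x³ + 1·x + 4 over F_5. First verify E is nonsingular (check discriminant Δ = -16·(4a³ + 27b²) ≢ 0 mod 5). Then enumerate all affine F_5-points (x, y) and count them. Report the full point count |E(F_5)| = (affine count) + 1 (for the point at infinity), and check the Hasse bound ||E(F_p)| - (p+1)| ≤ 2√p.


Affine points = {(0, 2), (0, 3), (1, 1), (1, 4), (2, 2), (2, 3), (3, 2), (3, 3)}; affine count = 8; |E(F_5)| = 9.

Discriminant check: Δ ∝ 4a³ + 27b² = 4·1³ + 27·4² = 4·1 + 27·16 ≡ 1 (mod 5). Nonzero ⇒ E is nonsingular.
For each x ∈ F_5, compute rhs = x³ + 1·x + 4 mod 5, then count y ∈ F_5 with y² ≡ rhs.
  x = 0: rhs = 4, matching y values: 2, 3 (2 points).
  x = 1: rhs = 1, matching y values: 1, 4 (2 points).
  x = 2: rhs = 4, matching y values: 2, 3 (2 points).
  x = 3: rhs = 4, matching y values: 2, 3 (2 points).
  x = 4: rhs = 2, matching y values: none (0 points).
Total affine count: 8.
Full point count |E(F_5)| = 8 + 1 = 9.
Hasse bound: |9 − (5+1)| = |3| = 3 ≤ 2√5 ≈ 4.4721 ✓.


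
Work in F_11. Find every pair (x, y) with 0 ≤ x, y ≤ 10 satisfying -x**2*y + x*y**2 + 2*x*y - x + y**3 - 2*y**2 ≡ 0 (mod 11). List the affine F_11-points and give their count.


Affine F_11-points: {(0, 0), (0, 2), (1, 1), (2, 7), (3, 5), (3, 6), (3, 10), (4, 8), (6, 5), (9, 2), (10, 7), (10, 8), (10, 10)}; count = 13.

For each of the 121 pairs (x, y) ∈ F_11², evaluate f(x, y) mod 11. Record the zeros.
  x = 0: [0↦0, 1↦10, 2↦0, 3↦9, 4↦10, 5↦9, 6↦1, 7↦3, 8↦10, 9↦6, 10↦8]  zeros at y ∈ {0, 2}
  x = 1: [0↦10, 1↦0, 2↦5, 3↦9, 4↦7, 5↦5, 6↦9, 7↦3, 8↦4, 9↦7, 10↦7]  zeros at y ∈ {1}
  x = 2: [0↦9, 1↦10, 2↦6, 3↦3, 4↦7, 5↦2, 6↦5, 7↦0, 8↦4, 9↦1, 10↦8]  zeros at y ∈ {7}
  x = 3: [0↦8, 1↦7, 2↦3, 3↦2, 4↦10, 5↦0, 6↦0, 7↦5, 8↦10, 9↦10, 10↦0]  zeros at y ∈ {5, 6, 10}
  x = 4: [0↦7, 1↦2, 2↦7, 3↦6, 4↦5, 5↦10, 6↦5, 7↦7, 8↦0, 9↦1, 10↦5]  zeros at y ∈ {8}
  x = 5: [0↦6, 1↦6, 2↦7, 3↦4, 4↦3, 5↦10, 6↦9, 7↦6, 8↦7, 9↦7, 10↦1]  zeros at y ∈ ∅
  x = 6: [0↦5, 1↦8, 2↦3, 3↦7, 4↦4, 5↦0, 6↦1, 7↦2, 8↦9, 9↦6, 10↦10]  zeros at y ∈ {5}
  x = 7: [0↦4, 1↦8, 2↦6, 3↦4, 4↦8, 5↦2, 6↦3, 7↦6, 8↦6, 9↦9, 10↦10]  zeros at y ∈ ∅
  x = 8: [0↦3, 1↦6, 2↦5, 3↦6, 4↦4, 5↦5, 6↦4, 7↦7, 8↦9, 9↦5, 10↦1]  zeros at y ∈ ∅
  x = 9: [0↦2, 1↦2, 2↦0, 3↦2, 4↦3, 5↦9, 6↦4, 7↦5, 8↦7, 9↦5, 10↦5]  zeros at y ∈ {2}
  x = 10: [0↦1, 1↦7, 2↦2, 3↦3, 4↦5, 5↦3, 6↦3, 7↦0, 8↦0, 9↦9, 10↦0]  zeros at y ∈ {7, 8, 10}
Collecting zeros: affine points = {(0, 0), (0, 2), (1, 1), (2, 7), (3, 5), (3, 6), (3, 10), (4, 8), (6, 5), (9, 2), (10, 7), (10, 8), (10, 10)}.
Total count |C(F_11)_aff| = 13.


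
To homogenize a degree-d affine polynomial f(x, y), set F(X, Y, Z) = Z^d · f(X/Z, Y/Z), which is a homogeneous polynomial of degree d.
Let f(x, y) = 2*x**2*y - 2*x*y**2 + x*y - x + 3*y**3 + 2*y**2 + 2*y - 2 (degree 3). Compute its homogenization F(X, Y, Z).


F(X, Y, Z) = 2*X**2*Y - 2*X*Y**2 + X*Y*Z - X*Z**2 + 3*Y**3 + 2*Y**2*Z + 2*Y*Z**2 - 2*Z**3

deg(f) = 3.
Substitute x = X/Z, y = Y/Z into f, then multiply by Z^3.
  monomial 2·x^2·y^1 ↦ 2·X^2·Y^1·Z^0.
  monomial -2·x^1·y^2 ↦ -2·X^1·Y^2·Z^0.
  monomial 1·x^1·y^1 ↦ 1·X^1·Y^1·Z^1.
  monomial -1·x^1·y^0 ↦ -1·X^1·Y^0·Z^2.
  monomial 3·x^0·y^3 ↦ 3·X^0·Y^3·Z^0.
  monomial 2·x^0·y^2 ↦ 2·X^0·Y^2·Z^1.
  monomial 2·x^0·y^1 ↦ 2·X^0·Y^1·Z^2.
  monomial -2·x^0·y^0 ↦ -2·X^0·Y^0·Z^3.
Collecting: F(X, Y, Z) = 2*X**2*Y - 2*X*Y**2 + X*Y*Z - X*Z**2 + 3*Y**3 + 2*Y**2*Z + 2*Y*Z**2 - 2*Z**3.


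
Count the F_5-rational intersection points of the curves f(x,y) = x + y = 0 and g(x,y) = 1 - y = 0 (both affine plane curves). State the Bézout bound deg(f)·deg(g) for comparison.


Common zeros: {(4, 1)}; count = 1; Bézout bound = 1.

deg(f) = 1, deg(g) = 1, so Bézout bound = 1.
Scan x ∈ F_5. For each x, list the y ∈ F_5 with f(x, y) ≡ 0 and those with g(x, y) ≡ 0 (mod 5); the common zeros in that column are the intersection.
  x = 0: f ≡ 0 at y ∈ {0}; g ≡ 0 at y ∈ {1}; common: ∅.
  x = 1: f ≡ 0 at y ∈ {4}; g ≡ 0 at y ∈ {1}; common: ∅.
  x = 2: f ≡ 0 at y ∈ {3}; g ≡ 0 at y ∈ {1}; common: ∅.
  x = 3: f ≡ 0 at y ∈ {2}; g ≡ 0 at y ∈ {1}; common: ∅.
  x = 4: f ≡ 0 at y ∈ {1}; g ≡ 0 at y ∈ {1}; common: {1}.
Collecting: common zeros = {(4, 1)}, so the count is 1.
Comparison with the Bézout bound: 1 ≤ 1 = deg(f)·deg(g), as expected for curves with no common component (the bound is attained).


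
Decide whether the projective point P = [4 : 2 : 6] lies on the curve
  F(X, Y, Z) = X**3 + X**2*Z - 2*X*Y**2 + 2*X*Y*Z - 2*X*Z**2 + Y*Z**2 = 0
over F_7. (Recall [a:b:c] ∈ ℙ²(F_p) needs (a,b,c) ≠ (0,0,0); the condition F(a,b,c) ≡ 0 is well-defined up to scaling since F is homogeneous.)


F(4,2,6) ≡ 1 (mod 7); P is NOT on the curve.

Evaluate F(4, 2, 6) term-by-term (mod 7).
  X**3 ↦ 1·64·1·1 = 64
  X**2*Z ↦ 1·16·1·6 = 96
  -2*X*Y**2 ↦ -2·4·4·1 = -32
  2*X*Y*Z ↦ 2·4·2·6 = 96
  -2*X*Z**2 ↦ -2·4·1·36 = -288
  Y*Z**2 ↦ 1·1·2·36 = 72
Sum: F(4, 2, 6) = (64) + (96) + (-32) + (96) + (-288) + (72) = 8.
Reducing mod 7: 8 ≡ 1 (mod 7).
Since F(a, b, c) ≡ 1 ≠ 0 (mod 7), P does NOT lie on the curve.


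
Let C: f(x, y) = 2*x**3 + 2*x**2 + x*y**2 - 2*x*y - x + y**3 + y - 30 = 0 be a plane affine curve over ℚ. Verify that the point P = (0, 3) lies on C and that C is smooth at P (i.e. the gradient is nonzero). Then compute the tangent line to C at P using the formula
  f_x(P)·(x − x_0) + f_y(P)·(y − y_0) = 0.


Tangent line at P: 2*x + 28*y - 84 = 0.

Step 1: f(0, 3) = 0, so P lies on C.
Step 2: partial derivatives
  f_x(x, y) = 6*x**2 + 4*x + y**2 - 2*y - 1, f_y(x, y) = 2*x*y - 2*x + 3*y**2 + 1.
  f_x(P) = 2, f_y(P) = 28 (gradient nonzero, so P is smooth).
Step 3: tangent line at P: 2·(x − 0) + 28·(y − 3) = 0.
Expanding: 2*x + 28*y - 84 = 0.


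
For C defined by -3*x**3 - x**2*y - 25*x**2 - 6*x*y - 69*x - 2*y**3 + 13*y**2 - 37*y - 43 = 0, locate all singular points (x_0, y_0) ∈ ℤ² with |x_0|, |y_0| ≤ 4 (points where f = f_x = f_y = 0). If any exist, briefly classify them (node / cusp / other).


Singular points: {(-3, 2)}; classification: cusp.

Compute partial derivatives:
  f_x = -9*x**2 - 2*x*y - 50*x - 6*y - 69.
  f_y = -x**2 - 6*x - 6*y**2 + 26*y - 37.
Scan x_0 ∈ {−4, ..., 4}. For each x_0, f_y(x_0, y) is a polynomial in y; find its integer roots y ∈ {−4, ..., 4}, then test f_x and f at those candidates.
  x = -4: f_y(-4, y) = -6*y**2 + 26*y - 29; no integer root y with |y| ≤ 4.
  x = -3: f_y(-3, y) = -6*y**2 + 26*y - 28; vanishes at y ∈ {2}. (-3, 2): f_x = 0, f = 0 — SINGULAR.
  x = -2: f_y(-2, y) = -6*y**2 + 26*y - 29; no integer root y with |y| ≤ 4.
  x = -1: f_y(-1, y) = -6*y**2 + 26*y - 32; no integer root y with |y| ≤ 4.
  x = 0: f_y(0, y) = -6*y**2 + 26*y - 37; no integer root y with |y| ≤ 4.
  x = 1: f_y(1, y) = -6*y**2 + 26*y - 44; no integer root y with |y| ≤ 4.
  x = 2: f_y(2, y) = -6*y**2 + 26*y - 53; no integer root y with |y| ≤ 4.
  x = 3: f_y(3, y) = -6*y**2 + 26*y - 64; no integer root y with |y| ≤ 4.
  x = 4: f_y(4, y) = -6*y**2 + 26*y - 77; no integer root y with |y| ≤ 4.
Only singular point on the grid: (-3, 2).
Classify: substitute x = -3 + u, y = 2 + v and expand: f = -3*u**3 - u**2*v - 2*v**3 + v**2.
No constant or linear terms (consistent with a singular point). Quadratic part: v**2. Cubic part: -3*u**3 - u**2*v - 2*v**3.
The quadratic part v**2 is a perfect square, so there is a single (double) tangent line v = 0, i.e. y = 2. Restricting the cubic part to that line (v = 0) leaves -3*u**3 ≠ 0, so f is not divisible by v and the branch is v² ≈ 3*u**3 to lowest order — this is a cusp.
Classification: cusp.


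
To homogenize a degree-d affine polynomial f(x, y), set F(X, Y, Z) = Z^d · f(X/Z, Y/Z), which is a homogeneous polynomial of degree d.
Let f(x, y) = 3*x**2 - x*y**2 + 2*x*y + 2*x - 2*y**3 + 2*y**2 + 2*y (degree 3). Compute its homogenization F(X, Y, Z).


F(X, Y, Z) = 3*X**2*Z - X*Y**2 + 2*X*Y*Z + 2*X*Z**2 - 2*Y**3 + 2*Y**2*Z + 2*Y*Z**2

deg(f) = 3.
Substitute x = X/Z, y = Y/Z into f, then multiply by Z^3.
  monomial 3·x^2·y^0 ↦ 3·X^2·Y^0·Z^1.
  monomial -1·x^1·y^2 ↦ -1·X^1·Y^2·Z^0.
  monomial 2·x^1·y^1 ↦ 2·X^1·Y^1·Z^1.
  monomial 2·x^1·y^0 ↦ 2·X^1·Y^0·Z^2.
  monomial -2·x^0·y^3 ↦ -2·X^0·Y^3·Z^0.
  monomial 2·x^0·y^2 ↦ 2·X^0·Y^2·Z^1.
  monomial 2·x^0·y^1 ↦ 2·X^0·Y^1·Z^2.
Collecting: F(X, Y, Z) = 3*X**2*Z - X*Y**2 + 2*X*Y*Z + 2*X*Z**2 - 2*Y**3 + 2*Y**2*Z + 2*Y*Z**2.


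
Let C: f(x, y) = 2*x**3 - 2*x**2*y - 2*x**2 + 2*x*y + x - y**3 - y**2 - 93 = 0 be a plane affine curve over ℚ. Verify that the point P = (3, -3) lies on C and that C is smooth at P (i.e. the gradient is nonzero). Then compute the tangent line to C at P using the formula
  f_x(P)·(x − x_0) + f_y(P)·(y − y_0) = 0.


Tangent line at P: 73*x - 33*y - 318 = 0.

Step 1: f(3, -3) = 0, so P lies on C.
Step 2: partial derivatives
  f_x(x, y) = 6*x**2 - 4*x*y - 4*x + 2*y + 1, f_y(x, y) = -2*x**2 + 2*x - 3*y**2 - 2*y.
  f_x(P) = 73, f_y(P) = -33 (gradient nonzero, so P is smooth).
Step 3: tangent line at P: 73·(x − 3) + -33·(y − -3) = 0.
Expanding: 73*x - 33*y - 318 = 0.


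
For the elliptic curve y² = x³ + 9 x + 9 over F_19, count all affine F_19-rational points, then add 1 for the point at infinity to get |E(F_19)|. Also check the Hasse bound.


Affine points = {(0, 3), (0, 16), (1, 0), (2, 4), (2, 15), (3, 5), (3, 14), (7, 4), (7, 15), (8, 2), (8, 17), (10, 4), (10, 15), (13, 9), (13, 10), (15, 2), (15, 17)}; affine count = 17; |E(F_19)| = 18.

Discriminant check: Δ ∝ 4a³ + 27b² = 4·9³ + 27·9² = 4·729 + 27·81 ≡ 11 (mod 19). Nonzero ⇒ E is nonsingular.
For each x ∈ F_19, compute rhs = x³ + 9·x + 9 mod 19, then count y ∈ F_19 with y² ≡ rhs.
  x = 0: rhs = 9, matching y values: 3, 16 (2 points).
  x = 1: rhs = 0, matching y values: 0 (1 points).
  x = 2: rhs = 16, matching y values: 4, 15 (2 points).
  x = 3: rhs = 6, matching y values: 5, 14 (2 points).
  x = 4: rhs = 14, matching y values: none (0 points).
  x = 5: rhs = 8, matching y values: none (0 points).
  x = 6: rhs = 13, matching y values: none (0 points).
  x = 7: rhs = 16, matching y values: 4, 15 (2 points).
  x = 8: rhs = 4, matching y values: 2, 17 (2 points).
  x = 9: rhs = 2, matching y values: none (0 points).
  x = 10: rhs = 16, matching y values: 4, 15 (2 points).
  x = 11: rhs = 14, matching y values: none (0 points).
  x = 12: rhs = 2, matching y values: none (0 points).
  x = 13: rhs = 5, matching y values: 9, 10 (2 points).
  x = 14: rhs = 10, matching y values: none (0 points).
  x = 15: rhs = 4, matching y values: 2, 17 (2 points).
  x = 16: rhs = 12, matching y values: none (0 points).
  x = 17: rhs = 2, matching y values: none (0 points).
  x = 18: rhs = 18, matching y values: none (0 points).
Total affine count: 17.
Full point count |E(F_19)| = 17 + 1 = 18.
Hasse bound: |18 − (19+1)| = |-2| = 2 ≤ 2√19 ≈ 8.7178 ✓.


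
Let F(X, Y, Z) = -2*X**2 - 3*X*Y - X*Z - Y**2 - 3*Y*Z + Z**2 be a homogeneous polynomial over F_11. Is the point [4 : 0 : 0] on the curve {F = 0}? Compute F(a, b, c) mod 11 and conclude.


F(4,0,0) ≡ 1 (mod 11); P is NOT on the curve.

Evaluate F(4, 0, 0) term-by-term (mod 11).
  -2*X**2 ↦ -2·16·1·1 = -32
  -3*X*Y ↦ -3·4·0·1 = 0
  -X*Z ↦ -1·4·1·0 = 0
  -Y**2 ↦ -1·1·0·1 = 0
  -3*Y*Z ↦ -3·1·0·0 = 0
  Z**2 ↦ 1·1·1·0 = 0
Sum: F(4, 0, 0) = (-32) + (0) + (0) + (0) + (0) + (0) = -32.
Reducing mod 11: -32 ≡ 1 (mod 11).
Since F(a, b, c) ≡ 1 ≠ 0 (mod 11), P does NOT lie on the curve.


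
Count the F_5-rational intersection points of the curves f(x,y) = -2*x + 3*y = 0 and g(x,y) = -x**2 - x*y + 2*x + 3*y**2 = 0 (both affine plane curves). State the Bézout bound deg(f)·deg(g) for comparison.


Common zeros: {(0, 0), (1, 4)}; count = 2; Bézout bound = 2.

deg(f) = 1, deg(g) = 2, so Bézout bound = 2.
Scan x ∈ F_5. For each x, list the y ∈ F_5 with f(x, y) ≡ 0 and those with g(x, y) ≡ 0 (mod 5); the common zeros in that column are the intersection.
  x = 0: f ≡ 0 at y ∈ {0}; g ≡ 0 at y ∈ {0}; common: {0}.
  x = 1: f ≡ 0 at y ∈ {4}; g ≡ 0 at y ∈ {3, 4}; common: {4}.
  x = 2: f ≡ 0 at y ∈ {3}; g ≡ 0 at y ∈ {0, 4}; common: ∅.
  x = 3: f ≡ 0 at y ∈ {2}; g ≡ 0 at y ∈ {3}; common: ∅.
  x = 4: f ≡ 0 at y ∈ {1}; g ≡ 0 at y ∈ ∅; common: ∅.
Collecting: common zeros = {(0, 0), (1, 4)}, so the count is 2.
Comparison with the Bézout bound: 2 ≤ 2 = deg(f)·deg(g), as expected for curves with no common component (the bound is attained).


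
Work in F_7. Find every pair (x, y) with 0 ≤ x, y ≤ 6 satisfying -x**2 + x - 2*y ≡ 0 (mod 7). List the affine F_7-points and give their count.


Affine F_7-points: {(0, 0), (1, 0), (2, 6), (3, 4), (4, 1), (5, 4), (6, 6)}; count = 7.

For each of the 49 pairs (x, y) ∈ F_7², evaluate f(x, y) mod 7. Record the zeros.
  x = 0: [0↦0, 1↦5, 2↦3, 3↦1, 4↦6, 5↦4, 6↦2]  zeros at y ∈ {0}
  x = 1: [0↦0, 1↦5, 2↦3, 3↦1, 4↦6, 5↦4, 6↦2]  zeros at y ∈ {0}
  x = 2: [0↦5, 1↦3, 2↦1, 3↦6, 4↦4, 5↦2, 6↦0]  zeros at y ∈ {6}
  x = 3: [0↦1, 1↦6, 2↦4, 3↦2, 4↦0, 5↦5, 6↦3]  zeros at y ∈ {4}
  x = 4: [0↦2, 1↦0, 2↦5, 3↦3, 4↦1, 5↦6, 6↦4]  zeros at y ∈ {1}
  x = 5: [0↦1, 1↦6, 2↦4, 3↦2, 4↦0, 5↦5, 6↦3]  zeros at y ∈ {4}
  x = 6: [0↦5, 1↦3, 2↦1, 3↦6, 4↦4, 5↦2, 6↦0]  zeros at y ∈ {6}
Collecting zeros: affine points = {(0, 0), (1, 0), (2, 6), (3, 4), (4, 1), (5, 4), (6, 6)}.
Total count |C(F_7)_aff| = 7.
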